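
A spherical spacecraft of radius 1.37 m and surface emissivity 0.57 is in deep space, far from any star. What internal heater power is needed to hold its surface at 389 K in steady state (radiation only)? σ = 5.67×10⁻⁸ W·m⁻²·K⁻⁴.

P ≈ 17500 W

P = εσ·4πr²·T⁴.
4πr² = 23.59 m²; T⁴ = 2.290×10¹⁰ K⁴.
P = 0.57·5.67×10⁻⁸·23.59·2.290×10¹⁰.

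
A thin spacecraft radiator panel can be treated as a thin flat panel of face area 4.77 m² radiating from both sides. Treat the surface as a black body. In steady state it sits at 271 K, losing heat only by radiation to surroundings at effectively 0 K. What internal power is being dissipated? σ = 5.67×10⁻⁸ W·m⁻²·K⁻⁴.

Steady state: P = εσA T⁴.
A = 2·4.77 = 9.540 m²; T⁴ = (271)⁴ = 5.394×10⁹ K⁴.
P = 1.0 × 5.67×10⁻⁸ × 9.540 × 5.394×10⁹.

P ≈ 2920 W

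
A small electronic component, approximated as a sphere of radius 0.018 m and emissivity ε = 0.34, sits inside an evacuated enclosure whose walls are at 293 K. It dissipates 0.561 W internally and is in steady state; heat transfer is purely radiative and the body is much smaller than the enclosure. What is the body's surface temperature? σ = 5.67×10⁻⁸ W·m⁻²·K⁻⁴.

T ≈ 347 K

For a small grey body in a large enclosure, net radiated power = εσA(T⁴ − T_w⁴).
Steady state: P = εσA(T⁴ − T_w⁴) with A = 4πr² = 0.004072 m².
T⁴ = P/(εσA) + T_w⁴ = 0.561/(0.34·5.67×10⁻⁸·0.004072) + (293)⁴
    = 7.147×10⁹ + 7.370×10⁹ = 1.452×10¹⁰ K⁴.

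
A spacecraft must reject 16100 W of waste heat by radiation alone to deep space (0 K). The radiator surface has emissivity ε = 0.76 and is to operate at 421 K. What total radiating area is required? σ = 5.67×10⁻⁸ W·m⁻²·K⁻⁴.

P = εσA T⁴ ⇒ A = P/(εσT⁴).
T⁴ = 3.141×10¹⁰ K⁴.
A = 16100/(0.76 × 5.67×10⁻⁸ × 3.141×10¹⁰).

A ≈ 11.9 m²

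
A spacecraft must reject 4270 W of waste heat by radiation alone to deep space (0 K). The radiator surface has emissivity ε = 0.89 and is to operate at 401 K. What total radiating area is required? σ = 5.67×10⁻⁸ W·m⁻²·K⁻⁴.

A ≈ 3.27 m²

P = εσA T⁴ ⇒ A = P/(εσT⁴).
T⁴ = 2.586×10¹⁰ K⁴.
A = 4270/(0.89 × 5.67×10⁻⁸ × 2.586×10¹⁰).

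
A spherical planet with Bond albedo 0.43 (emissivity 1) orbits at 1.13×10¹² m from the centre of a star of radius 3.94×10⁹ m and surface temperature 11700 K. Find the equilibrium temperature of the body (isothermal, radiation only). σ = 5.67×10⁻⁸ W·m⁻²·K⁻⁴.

T ≈ 424 K

The star's surface emits σT_*⁴; at distance d the flux is S = σT_*⁴(R_*/d)².
S = 5.67×10⁻⁸·(11700)⁴·(3.94×10⁹/1.13×10¹²)² = 12920 W/m².
For an isothermal sphere T⁴ = (1−a)S/(4σ) = 3.246×10¹⁰ K⁴.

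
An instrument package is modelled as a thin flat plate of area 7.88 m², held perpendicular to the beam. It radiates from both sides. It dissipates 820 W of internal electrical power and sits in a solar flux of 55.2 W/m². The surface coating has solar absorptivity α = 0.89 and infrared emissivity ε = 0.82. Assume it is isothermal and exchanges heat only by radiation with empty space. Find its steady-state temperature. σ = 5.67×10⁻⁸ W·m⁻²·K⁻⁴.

At steady state, absorbed solar power + internal power = radiated power.
Absorbed: α·S·A_cross = 0.89·55.2·7.880 = 387.1 W (cross-section A).
Total input = 387.1 + 820 = 1207 W.
Radiated: εσ·A_surf·T⁴ with A_surf = 2A = 15.76 m².
T⁴ = 1207/(0.82·5.67×10⁻⁸·15.76) = 1.647×10⁹ K⁴.

T ≈ 201 K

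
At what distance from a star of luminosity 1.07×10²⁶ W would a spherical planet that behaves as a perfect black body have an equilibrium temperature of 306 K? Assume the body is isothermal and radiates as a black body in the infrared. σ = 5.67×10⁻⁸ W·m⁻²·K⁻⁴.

d ≈ 6.54×10¹⁰ m

For an isothermal black-emitting sphere, (1−a)S·πr² = σ·4πr²·T⁴ ⇒ S = 4σT⁴/(1−a).
S = 4·5.67×10⁻⁸·(306)⁴/1.00 = 1989 W/m².
Flux falls as S = L/(4πd²), so d = √(L/(4πS)) = √(1.07×10²⁶/(4π·1989)).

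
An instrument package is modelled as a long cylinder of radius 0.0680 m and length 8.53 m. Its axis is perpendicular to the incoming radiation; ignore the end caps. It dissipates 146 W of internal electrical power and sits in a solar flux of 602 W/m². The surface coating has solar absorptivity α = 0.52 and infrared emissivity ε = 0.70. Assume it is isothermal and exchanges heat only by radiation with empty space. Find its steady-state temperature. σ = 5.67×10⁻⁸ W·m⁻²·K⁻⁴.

T ≈ 244 K

At steady state, absorbed solar power + internal power = radiated power.
Absorbed: α·S·A_cross = 0.52·602·1.160 = 363.2 W (cross-section 2rL).
Total input = 363.2 + 146 = 509.2 W.
Radiated: εσ·A_surf·T⁴ with A_surf = 2πrL = 3.644 m².
T⁴ = 509.2/(0.70·5.67×10⁻⁸·3.644) = 3.520×10⁹ K⁴.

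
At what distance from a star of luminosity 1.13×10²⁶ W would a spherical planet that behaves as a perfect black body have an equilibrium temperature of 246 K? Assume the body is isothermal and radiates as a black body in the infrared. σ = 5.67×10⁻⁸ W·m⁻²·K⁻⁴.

For an isothermal black-emitting sphere, (1−a)S·πr² = σ·4πr²·T⁴ ⇒ S = 4σT⁴/(1−a).
S = 4·5.67×10⁻⁸·(246)⁴/1.00 = 830.6 W/m².
Flux falls as S = L/(4πd²), so d = √(L/(4πS)) = √(1.13×10²⁶/(4π·830.6)).

d ≈ 1.04×10¹¹ m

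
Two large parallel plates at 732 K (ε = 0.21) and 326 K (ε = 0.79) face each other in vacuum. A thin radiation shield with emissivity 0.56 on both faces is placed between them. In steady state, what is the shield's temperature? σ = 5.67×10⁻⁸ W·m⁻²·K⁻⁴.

In steady state the net flux on the hot side equals that on the cold side.
σ(T₁⁴−T_s⁴)/D₁ = σ(T_s⁴−T₂⁴)/D₂, with D₁ = 1/ε₁+1/ε_s−1 = 5.548, D₂ = 1/ε_s+1/ε₂−1 = 2.052.
Solve for T_s⁴: T_s⁴ = (D₂·T₁⁴ + D₁·T₂⁴)/(D₁+D₂) = 8.576×10¹⁰ K⁴.

T_s ≈ 541 K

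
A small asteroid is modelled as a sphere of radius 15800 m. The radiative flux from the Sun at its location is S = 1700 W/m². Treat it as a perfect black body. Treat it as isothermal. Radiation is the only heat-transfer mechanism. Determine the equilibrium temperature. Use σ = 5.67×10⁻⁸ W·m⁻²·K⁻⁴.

T ≈ 294 K

At equilibrium, absorbed power = emitted power.
Absorbing cross-section = πr² = 7.843×10⁸ m²; emitting surface = 4πr² = 3.137×10⁹ m² (ratio 4).
S·A_cross = εσ·A_surf·T⁴  ⇒  T⁴ = S/(4σ).
T⁴ = 1.00·1700/(4·5.67×10⁻⁸) = 7.496×10⁹ K⁴.
T = (7.496×10⁹)^(1/4).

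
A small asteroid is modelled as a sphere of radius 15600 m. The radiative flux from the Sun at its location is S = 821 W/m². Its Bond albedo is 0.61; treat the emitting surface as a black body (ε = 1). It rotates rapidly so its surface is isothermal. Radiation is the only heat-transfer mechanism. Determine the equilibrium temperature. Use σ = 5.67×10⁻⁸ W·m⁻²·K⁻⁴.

At equilibrium, absorbed power = emitted power.
Absorbing cross-section = πr² = 7.645×10⁸ m²; emitting surface = 4πr² = 3.058×10⁹ m² (ratio 4).
(1−a)S·A_cross = εσ·A_surf·T⁴  ⇒  T⁴ = (1−a)S/(4σ).
T⁴ = 0.390·821/(4·5.67×10⁻⁸) = 1.412×10⁹ K⁴.
T = (1.412×10⁹)^(1/4).

T ≈ 194 K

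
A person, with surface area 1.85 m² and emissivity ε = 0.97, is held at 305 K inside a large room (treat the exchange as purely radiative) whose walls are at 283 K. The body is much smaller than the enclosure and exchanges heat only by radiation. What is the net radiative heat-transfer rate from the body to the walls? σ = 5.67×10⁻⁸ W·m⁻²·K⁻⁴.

P_net ≈ 228 W

For a small grey body in a large enclosure: P_net = εσA(T_body⁴ − T_wall⁴).
A = 1.85 m²; T_body⁴ − T_wall⁴ = 8.654×10⁹ − 6.414×10⁹ = 2.239×10⁹ K⁴.
|P_net| = 0.97·5.67×10⁻⁸·1.850·2.239×10⁹.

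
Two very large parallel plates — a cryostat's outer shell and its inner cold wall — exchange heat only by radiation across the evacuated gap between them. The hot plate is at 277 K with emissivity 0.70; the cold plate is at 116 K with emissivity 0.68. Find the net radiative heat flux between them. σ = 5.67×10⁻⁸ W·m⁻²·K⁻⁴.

For two infinite grey parallel plates, q = σ(T₁⁴ − T₂⁴)/(1/ε₁ + 1/ε₂ − 1).
T₁⁴ − T₂⁴ = 5.887×10⁹ − 1.811×10⁸ = 5.706×10⁹ K⁴.
1/ε₁ + 1/ε₂ − 1 = 1.429 + 1.471 − 1 = 1.899.
q = 5.67×10⁻⁸ × 5.706×10⁹ / 1.899.

q ≈ 170 W/m²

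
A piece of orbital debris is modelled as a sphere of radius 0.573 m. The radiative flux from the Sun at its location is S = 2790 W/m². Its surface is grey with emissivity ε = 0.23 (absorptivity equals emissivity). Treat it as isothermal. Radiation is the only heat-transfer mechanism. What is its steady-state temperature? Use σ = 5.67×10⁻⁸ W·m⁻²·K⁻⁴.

At equilibrium, absorbed power = emitted power.
Absorbing cross-section = πr² = 1.031 m²; emitting surface = 4πr² = 4.126 m² (ratio 4).
εS·A_cross = εσ·A_surf·T⁴  ⇒  T⁴ = S/(4σ)   (ε cancels).
T⁴ = 2790/(4·5.67×10⁻⁸) = 1.230×10¹⁰ K⁴.
T = (1.230×10¹⁰)^(1/4).

T ≈ 333 K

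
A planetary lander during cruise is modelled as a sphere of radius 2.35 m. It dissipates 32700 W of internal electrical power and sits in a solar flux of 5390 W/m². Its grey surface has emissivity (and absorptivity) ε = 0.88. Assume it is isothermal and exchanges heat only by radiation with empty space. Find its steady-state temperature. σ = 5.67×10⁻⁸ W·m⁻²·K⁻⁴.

At steady state, absorbed solar power + internal power = radiated power.
Absorbed: α·S·A_cross = 0.88·5390·17.35 = 82290 W (cross-section πr²).
Total input = 82290 + 32700 = 1.150×10⁵ W.
Radiated: εσ·A_surf·T⁴ with A_surf = 4πr² = 69.40 m².
T⁴ = 1.150×10⁵/(0.88·5.67×10⁻⁸·69.40) = 3.321×10¹⁰ K⁴.

T ≈ 427 K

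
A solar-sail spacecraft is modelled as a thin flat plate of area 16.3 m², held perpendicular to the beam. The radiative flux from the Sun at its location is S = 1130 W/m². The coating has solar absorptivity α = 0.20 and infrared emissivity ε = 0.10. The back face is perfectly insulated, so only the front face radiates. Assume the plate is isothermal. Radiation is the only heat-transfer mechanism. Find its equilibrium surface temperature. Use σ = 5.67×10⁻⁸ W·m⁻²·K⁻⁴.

T ≈ 447 K

At equilibrium, absorbed power = emitted power.
Absorbing cross-section = A = 16.30 m²; emitting surface = A = 16.30 m² (ratio 1).
αS·A_cross = εσ·A_surf·T⁴  ⇒  T⁴ = αS/(ε·1σ).
T⁴ = 0.200·1130/(0.10·1·5.67×10⁻⁸) = 3.986×10¹⁰ K⁴.
T = (3.986×10¹⁰)^(1/4).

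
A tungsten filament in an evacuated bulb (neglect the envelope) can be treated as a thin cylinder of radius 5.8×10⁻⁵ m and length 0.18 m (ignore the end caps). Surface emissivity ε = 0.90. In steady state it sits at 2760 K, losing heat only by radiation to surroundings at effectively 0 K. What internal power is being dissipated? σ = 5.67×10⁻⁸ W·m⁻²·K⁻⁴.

Steady state: P = εσA T⁴.
A = 2πrL = 6.560×10⁻⁵ m²; T⁴ = (2760)⁴ = 5.803×10¹³ K⁴.
P = 0.90 × 5.67×10⁻⁸ × 6.560×10⁻⁵ × 5.803×10¹³.

P ≈ 194 W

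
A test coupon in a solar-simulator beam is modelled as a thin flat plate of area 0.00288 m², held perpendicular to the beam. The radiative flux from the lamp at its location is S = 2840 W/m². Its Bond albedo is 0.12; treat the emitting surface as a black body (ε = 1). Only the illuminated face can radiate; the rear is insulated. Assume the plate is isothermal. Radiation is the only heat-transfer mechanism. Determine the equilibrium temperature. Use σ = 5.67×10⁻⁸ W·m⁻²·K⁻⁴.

At equilibrium, absorbed power = emitted power.
Absorbing cross-section = A = 0.002880 m²; emitting surface = A = 0.002880 m² (ratio 1).
(1−a)S·A_cross = εσ·A_surf·T⁴  ⇒  T⁴ = (1−a)S/(1σ).
T⁴ = 0.880·2840/(1·5.67×10⁻⁸) = 4.408×10¹⁰ K⁴.
T = (4.408×10¹⁰)^(1/4).

T ≈ 458 K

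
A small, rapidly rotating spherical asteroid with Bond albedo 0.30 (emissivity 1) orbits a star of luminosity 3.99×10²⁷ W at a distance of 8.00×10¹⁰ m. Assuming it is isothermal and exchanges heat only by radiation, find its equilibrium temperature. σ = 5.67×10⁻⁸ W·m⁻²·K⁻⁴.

T ≈ 626 K

First find the stellar flux at distance d: S = L/(4πd²) = 3.99×10²⁷/(4π·(8.00×10¹⁰)²) = 49610 W/m².
For an isothermal sphere, absorbed (1−a)S·πr² = emitted σ·4πr²·T⁴, so T⁴ = (1−a)S/(4σ).
T⁴ = 0.700·49610/(4·5.67×10⁻⁸) = 1.531×10¹¹ K⁴.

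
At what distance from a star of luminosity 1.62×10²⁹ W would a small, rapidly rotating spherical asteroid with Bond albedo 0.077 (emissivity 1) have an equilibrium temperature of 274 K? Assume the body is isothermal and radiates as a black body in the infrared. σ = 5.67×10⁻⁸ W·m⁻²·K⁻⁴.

d ≈ 3.05×10¹² m

For an isothermal black-emitting sphere, (1−a)S·πr² = σ·4πr²·T⁴ ⇒ S = 4σT⁴/(1−a).
S = 4·5.67×10⁻⁸·(274)⁴/0.923 = 1385 W/m².
Flux falls as S = L/(4πd²), so d = √(L/(4πS)) = √(1.62×10²⁹/(4π·1385)).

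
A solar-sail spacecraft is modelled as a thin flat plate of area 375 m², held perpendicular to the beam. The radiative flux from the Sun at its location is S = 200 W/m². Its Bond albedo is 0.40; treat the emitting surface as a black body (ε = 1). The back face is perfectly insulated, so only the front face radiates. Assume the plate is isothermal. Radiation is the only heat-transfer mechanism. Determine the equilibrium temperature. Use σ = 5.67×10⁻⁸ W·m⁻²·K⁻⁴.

At equilibrium, absorbed power = emitted power.
Absorbing cross-section = A = 375.0 m²; emitting surface = A = 375.0 m² (ratio 1).
(1−a)S·A_cross = εσ·A_surf·T⁴  ⇒  T⁴ = (1−a)S/(1σ).
T⁴ = 0.600·200/(1·5.67×10⁻⁸) = 2.116×10⁹ K⁴.
T = (2.116×10⁹)^(1/4).

T ≈ 214 K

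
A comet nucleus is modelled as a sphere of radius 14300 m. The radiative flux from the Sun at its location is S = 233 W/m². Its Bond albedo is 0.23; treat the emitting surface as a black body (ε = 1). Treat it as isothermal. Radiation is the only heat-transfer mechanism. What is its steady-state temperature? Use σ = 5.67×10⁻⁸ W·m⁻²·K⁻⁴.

T ≈ 168 K

At equilibrium, absorbed power = emitted power.
Absorbing cross-section = πr² = 6.424×10⁸ m²; emitting surface = 4πr² = 2.570×10⁹ m² (ratio 4).
(1−a)S·A_cross = εσ·A_surf·T⁴  ⇒  T⁴ = (1−a)S/(4σ).
T⁴ = 0.770·233/(4·5.67×10⁻⁸) = 7.910×10⁸ K⁴.
T = (7.910×10⁸)^(1/4).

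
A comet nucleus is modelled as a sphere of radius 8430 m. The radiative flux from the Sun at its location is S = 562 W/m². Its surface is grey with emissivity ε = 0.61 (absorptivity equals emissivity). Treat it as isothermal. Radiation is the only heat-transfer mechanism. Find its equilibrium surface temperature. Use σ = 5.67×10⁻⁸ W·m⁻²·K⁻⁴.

At equilibrium, absorbed power = emitted power.
Absorbing cross-section = πr² = 2.233×10⁸ m²; emitting surface = 4πr² = 8.930×10⁸ m² (ratio 4).
εS·A_cross = εσ·A_surf·T⁴  ⇒  T⁴ = S/(4σ)   (ε cancels).
T⁴ = 562/(4·5.67×10⁻⁸) = 2.478×10⁹ K⁴.
T = (2.478×10⁹)^(1/4).

T ≈ 223 K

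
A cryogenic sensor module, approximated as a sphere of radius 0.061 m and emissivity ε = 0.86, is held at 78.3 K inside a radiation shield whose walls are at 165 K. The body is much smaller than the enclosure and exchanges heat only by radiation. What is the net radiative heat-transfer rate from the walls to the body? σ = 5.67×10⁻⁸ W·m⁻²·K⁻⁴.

For a small grey body in a large enclosure: P_net = εσA(T_body⁴ − T_wall⁴).
A = 4πr² = 0.04676 m²; T_body⁴ − T_wall⁴ = 3.759×10⁷ − 7.412×10⁸ = -7.036×10⁸ K⁴.
|P_net| = 0.86·5.67×10⁻⁸·0.04676·7.036×10⁸.

P_net ≈ 1.60 W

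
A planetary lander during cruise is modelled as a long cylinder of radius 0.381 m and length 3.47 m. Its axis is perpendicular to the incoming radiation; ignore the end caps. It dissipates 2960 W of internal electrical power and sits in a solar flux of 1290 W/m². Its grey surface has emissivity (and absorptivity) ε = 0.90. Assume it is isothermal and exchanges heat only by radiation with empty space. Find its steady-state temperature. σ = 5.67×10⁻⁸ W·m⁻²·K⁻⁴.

At steady state, absorbed solar power + internal power = radiated power.
Absorbed: α·S·A_cross = 0.90·1290·2.644 = 3070 W (cross-section 2rL).
Total input = 3070 + 2960 = 6030 W.
Radiated: εσ·A_surf·T⁴ with A_surf = 2πrL = 8.307 m².
T⁴ = 6030/(0.90·5.67×10⁻⁸·8.307) = 1.422×10¹⁰ K⁴.

T ≈ 345 K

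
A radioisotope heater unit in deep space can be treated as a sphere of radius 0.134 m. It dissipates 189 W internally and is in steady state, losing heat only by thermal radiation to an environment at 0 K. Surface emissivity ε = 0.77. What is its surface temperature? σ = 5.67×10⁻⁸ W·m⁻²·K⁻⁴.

Steady state: internal power = radiated power, P = εσA T⁴.
Radiating area A = 4πr² = 0.2256 m².
T⁴ = P/(εσA) = 189/(0.77·5.67×10⁻⁸·0.2256) = 1.919×10¹⁰ K⁴.
T = (1.919×10¹⁰)^(1/4).

T ≈ 372 K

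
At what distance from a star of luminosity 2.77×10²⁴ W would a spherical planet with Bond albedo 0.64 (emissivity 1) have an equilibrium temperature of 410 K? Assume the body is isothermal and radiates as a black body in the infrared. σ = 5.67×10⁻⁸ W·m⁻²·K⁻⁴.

d ≈ 3.52×10⁹ m

For an isothermal black-emitting sphere, (1−a)S·πr² = σ·4πr²·T⁴ ⇒ S = 4σT⁴/(1−a).
S = 4·5.67×10⁻⁸·(410)⁴/0.360 = 17800 W/m².
Flux falls as S = L/(4πd²), so d = √(L/(4πS)) = √(2.77×10²⁴/(4π·17800)).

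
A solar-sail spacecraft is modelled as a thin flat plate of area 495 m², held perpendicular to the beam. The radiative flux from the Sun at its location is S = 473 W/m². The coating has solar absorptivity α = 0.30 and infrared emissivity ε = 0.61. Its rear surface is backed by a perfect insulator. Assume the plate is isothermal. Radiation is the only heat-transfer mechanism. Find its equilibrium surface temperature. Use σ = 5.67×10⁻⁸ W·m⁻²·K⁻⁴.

At equilibrium, absorbed power = emitted power.
Absorbing cross-section = A = 495.0 m²; emitting surface = A = 495.0 m² (ratio 1).
αS·A_cross = εσ·A_surf·T⁴  ⇒  T⁴ = αS/(ε·1σ).
T⁴ = 0.300·473/(0.61·1·5.67×10⁻⁸) = 4.103×10⁹ K⁴.
T = (4.103×10⁹)^(1/4).

T ≈ 253 K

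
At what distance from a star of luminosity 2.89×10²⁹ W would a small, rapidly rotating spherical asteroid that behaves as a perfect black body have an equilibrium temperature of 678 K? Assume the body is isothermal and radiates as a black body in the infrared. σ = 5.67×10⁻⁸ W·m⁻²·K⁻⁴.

d ≈ 6.93×10¹¹ m

For an isothermal black-emitting sphere, (1−a)S·πr² = σ·4πr²·T⁴ ⇒ S = 4σT⁴/(1−a).
S = 4·5.67×10⁻⁸·(678)⁴/1.00 = 47920 W/m².
Flux falls as S = L/(4πd²), so d = √(L/(4πS)) = √(2.89×10²⁹/(4π·47920)).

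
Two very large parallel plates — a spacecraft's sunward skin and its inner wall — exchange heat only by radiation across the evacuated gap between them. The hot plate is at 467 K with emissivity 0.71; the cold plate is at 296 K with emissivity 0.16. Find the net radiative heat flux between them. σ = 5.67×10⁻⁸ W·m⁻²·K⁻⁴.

q ≈ 340 W/m²

For two infinite grey parallel plates, q = σ(T₁⁴ − T₂⁴)/(1/ε₁ + 1/ε₂ − 1).
T₁⁴ − T₂⁴ = 4.756×10¹⁰ − 7.677×10⁹ = 3.989×10¹⁰ K⁴.
1/ε₁ + 1/ε₂ − 1 = 1.408 + 6.250 − 1 = 6.658.
q = 5.67×10⁻⁸ × 3.989×10¹⁰ / 6.658.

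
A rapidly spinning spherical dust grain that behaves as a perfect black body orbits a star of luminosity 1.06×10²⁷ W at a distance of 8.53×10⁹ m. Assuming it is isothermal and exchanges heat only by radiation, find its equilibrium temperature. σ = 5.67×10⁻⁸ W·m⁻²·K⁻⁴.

T ≈ 1500 K

First find the stellar flux at distance d: S = L/(4πd²) = 1.06×10²⁷/(4π·(8.53×10⁹)²) = 1.159×10⁶ W/m².
For an isothermal sphere, absorbed (1−a)S·πr² = emitted σ·4πr²·T⁴, so T⁴ = (1−a)S/(4σ).
T⁴ = 1.00·1.159×10⁶/(4·5.67×10⁻⁸) = 5.112×10¹² K⁴.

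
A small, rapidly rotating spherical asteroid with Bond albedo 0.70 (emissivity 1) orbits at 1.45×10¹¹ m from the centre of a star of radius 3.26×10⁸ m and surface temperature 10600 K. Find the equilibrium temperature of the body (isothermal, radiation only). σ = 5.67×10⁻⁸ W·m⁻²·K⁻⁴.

T ≈ 263 K

The star's surface emits σT_*⁴; at distance d the flux is S = σT_*⁴(R_*/d)².
S = 5.67×10⁻⁸·(10600)⁴·(3.26×10⁸/1.45×10¹¹)² = 3618 W/m².
For an isothermal sphere T⁴ = (1−a)S/(4σ) = 4.786×10⁹ K⁴.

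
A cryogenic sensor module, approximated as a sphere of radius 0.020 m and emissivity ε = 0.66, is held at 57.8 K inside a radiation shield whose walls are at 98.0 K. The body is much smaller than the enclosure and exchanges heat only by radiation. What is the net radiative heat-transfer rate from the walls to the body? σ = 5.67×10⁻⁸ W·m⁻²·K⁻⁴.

P_net ≈ 0.0153 W

For a small grey body in a large enclosure: P_net = εσA(T_body⁴ − T_wall⁴).
A = 4πr² = 0.005027 m²; T_body⁴ − T_wall⁴ = 1.116×10⁷ − 9.224×10⁷ = -8.108×10⁷ K⁴.
|P_net| = 0.66·5.67×10⁻⁸·0.005027·8.108×10⁷.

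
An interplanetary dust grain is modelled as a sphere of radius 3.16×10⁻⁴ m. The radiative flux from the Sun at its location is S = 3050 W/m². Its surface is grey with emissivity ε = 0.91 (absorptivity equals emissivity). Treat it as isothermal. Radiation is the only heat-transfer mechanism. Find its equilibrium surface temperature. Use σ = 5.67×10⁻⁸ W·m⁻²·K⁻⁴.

At equilibrium, absorbed power = emitted power.
Absorbing cross-section = πr² = 3.137×10⁻⁷ m²; emitting surface = 4πr² = 1.255×10⁻⁶ m² (ratio 4).
εS·A_cross = εσ·A_surf·T⁴  ⇒  T⁴ = S/(4σ)   (ε cancels).
T⁴ = 3050/(4·5.67×10⁻⁸) = 1.345×10¹⁰ K⁴.
T = (1.345×10¹⁰)^(1/4).

T ≈ 341 K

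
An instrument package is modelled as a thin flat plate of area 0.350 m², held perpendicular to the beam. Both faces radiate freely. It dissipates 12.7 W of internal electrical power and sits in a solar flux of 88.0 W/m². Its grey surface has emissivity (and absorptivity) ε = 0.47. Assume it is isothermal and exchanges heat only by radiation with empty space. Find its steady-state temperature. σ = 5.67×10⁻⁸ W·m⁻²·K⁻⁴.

T ≈ 195 K

At steady state, absorbed solar power + internal power = radiated power.
Absorbed: α·S·A_cross = 0.47·88.0·0.3500 = 14.48 W (cross-section A).
Total input = 14.48 + 12.7 = 27.18 W.
Radiated: εσ·A_surf·T⁴ with A_surf = 2A = 0.7000 m².
T⁴ = 27.18/(0.47·5.67×10⁻⁸·0.7000) = 1.457×10⁹ K⁴.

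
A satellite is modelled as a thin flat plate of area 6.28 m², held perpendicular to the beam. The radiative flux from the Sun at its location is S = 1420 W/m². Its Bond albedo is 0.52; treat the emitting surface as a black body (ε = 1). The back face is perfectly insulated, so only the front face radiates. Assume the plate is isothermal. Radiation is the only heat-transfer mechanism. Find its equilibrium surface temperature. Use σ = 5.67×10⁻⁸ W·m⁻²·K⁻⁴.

At equilibrium, absorbed power = emitted power.
Absorbing cross-section = A = 6.280 m²; emitting surface = A = 6.280 m² (ratio 1).
(1−a)S·A_cross = εσ·A_surf·T⁴  ⇒  T⁴ = (1−a)S/(1σ).
T⁴ = 0.480·1420/(1·5.67×10⁻⁸) = 1.202×10¹⁰ K⁴.
T = (1.202×10¹⁰)^(1/4).

T ≈ 331 K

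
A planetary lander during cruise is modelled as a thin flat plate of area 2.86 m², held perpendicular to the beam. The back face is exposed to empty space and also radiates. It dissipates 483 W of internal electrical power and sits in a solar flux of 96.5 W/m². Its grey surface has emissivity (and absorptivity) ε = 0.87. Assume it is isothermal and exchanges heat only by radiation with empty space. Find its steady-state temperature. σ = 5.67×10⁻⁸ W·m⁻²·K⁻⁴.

T ≈ 225 K

At steady state, absorbed solar power + internal power = radiated power.
Absorbed: α·S·A_cross = 0.87·96.5·2.860 = 240.1 W (cross-section A).
Total input = 240.1 + 483 = 723.1 W.
Radiated: εσ·A_surf·T⁴ with A_surf = 2A = 5.720 m².
T⁴ = 723.1/(0.87·5.67×10⁻⁸·5.720) = 2.563×10⁹ K⁴.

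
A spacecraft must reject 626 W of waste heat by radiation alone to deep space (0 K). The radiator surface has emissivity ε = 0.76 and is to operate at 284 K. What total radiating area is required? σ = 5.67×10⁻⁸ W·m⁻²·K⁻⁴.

P = εσA T⁴ ⇒ A = P/(εσT⁴).
T⁴ = 6.505×10⁹ K⁴.
A = 626/(0.76 × 5.67×10⁻⁸ × 6.505×10⁹).

A ≈ 2.23 m²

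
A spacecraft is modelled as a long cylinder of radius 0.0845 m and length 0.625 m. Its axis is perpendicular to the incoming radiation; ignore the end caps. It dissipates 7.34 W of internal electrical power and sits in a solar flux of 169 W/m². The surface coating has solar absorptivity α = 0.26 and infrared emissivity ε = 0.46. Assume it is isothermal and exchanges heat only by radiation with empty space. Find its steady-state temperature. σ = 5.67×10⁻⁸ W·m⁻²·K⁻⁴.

T ≈ 193 K

At steady state, absorbed solar power + internal power = radiated power.
Absorbed: α·S·A_cross = 0.26·169·0.1056 = 4.641 W (cross-section 2rL).
Total input = 4.641 + 7.34 = 11.98 W.
Radiated: εσ·A_surf·T⁴ with A_surf = 2πrL = 0.3318 m².
T⁴ = 11.98/(0.46·5.67×10⁻⁸·0.3318) = 1.384×10⁹ K⁴.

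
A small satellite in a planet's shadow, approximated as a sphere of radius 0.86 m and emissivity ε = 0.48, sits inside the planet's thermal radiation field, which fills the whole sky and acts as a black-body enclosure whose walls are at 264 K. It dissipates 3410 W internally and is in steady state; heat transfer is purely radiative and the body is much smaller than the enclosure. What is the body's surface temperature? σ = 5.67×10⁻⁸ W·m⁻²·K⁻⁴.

For a small grey body in a large enclosure, net radiated power = εσA(T⁴ − T_w⁴).
Steady state: P = εσA(T⁴ − T_w⁴) with A = 4πr² = 9.294 m².
T⁴ = P/(εσA) + T_w⁴ = 3410/(0.48·5.67×10⁻⁸·9.294) + (264)⁴
    = 1.348×10¹⁰ + 4.858×10⁹ = 1.834×10¹⁰ K⁴.

T ≈ 368 K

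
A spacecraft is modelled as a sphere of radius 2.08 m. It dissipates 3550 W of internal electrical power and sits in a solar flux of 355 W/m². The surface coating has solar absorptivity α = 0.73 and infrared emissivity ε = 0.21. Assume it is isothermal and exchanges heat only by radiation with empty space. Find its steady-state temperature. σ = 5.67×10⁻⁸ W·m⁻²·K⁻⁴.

T ≈ 323 K

At steady state, absorbed solar power + internal power = radiated power.
Absorbed: α·S·A_cross = 0.73·355·13.59 = 3522 W (cross-section πr²).
Total input = 3522 + 3550 = 7072 W.
Radiated: εσ·A_surf·T⁴ with A_surf = 4πr² = 54.37 m².
T⁴ = 7072/(0.21·5.67×10⁻⁸·54.37) = 1.093×10¹⁰ K⁴.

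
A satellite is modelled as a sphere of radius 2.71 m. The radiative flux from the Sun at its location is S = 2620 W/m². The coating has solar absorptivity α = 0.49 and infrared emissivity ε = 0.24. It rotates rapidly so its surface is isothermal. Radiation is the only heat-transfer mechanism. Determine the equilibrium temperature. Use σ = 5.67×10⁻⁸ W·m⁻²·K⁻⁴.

At equilibrium, absorbed power = emitted power.
Absorbing cross-section = πr² = 23.07 m²; emitting surface = 4πr² = 92.29 m² (ratio 4).
αS·A_cross = εσ·A_surf·T⁴  ⇒  T⁴ = αS/(ε·4σ).
T⁴ = 0.490·2620/(0.24·4·5.67×10⁻⁸) = 2.359×10¹⁰ K⁴.
T = (2.359×10¹⁰)^(1/4).

T ≈ 392 K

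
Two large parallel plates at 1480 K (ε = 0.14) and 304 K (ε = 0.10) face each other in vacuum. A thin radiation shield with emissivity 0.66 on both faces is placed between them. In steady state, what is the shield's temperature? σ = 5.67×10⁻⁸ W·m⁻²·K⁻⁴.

In steady state the net flux on the hot side equals that on the cold side.
σ(T₁⁴−T_s⁴)/D₁ = σ(T_s⁴−T₂⁴)/D₂, with D₁ = 1/ε₁+1/ε_s−1 = 7.658, D₂ = 1/ε_s+1/ε₂−1 = 10.52.
Solve for T_s⁴: T_s⁴ = (D₂·T₁⁴ + D₁·T₂⁴)/(D₁+D₂) = 2.780×10¹² K⁴.

T_s ≈ 1290 K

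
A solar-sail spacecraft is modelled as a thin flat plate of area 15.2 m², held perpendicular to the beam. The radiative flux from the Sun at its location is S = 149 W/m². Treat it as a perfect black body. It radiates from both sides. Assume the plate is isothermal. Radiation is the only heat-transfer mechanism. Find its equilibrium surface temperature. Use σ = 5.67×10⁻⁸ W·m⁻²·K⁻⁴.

At equilibrium, absorbed power = emitted power.
Absorbing cross-section = A = 15.20 m²; emitting surface = 2A = 30.40 m² (ratio 2).
S·A_cross = εσ·A_surf·T⁴  ⇒  T⁴ = S/(2σ).
T⁴ = 1.00·149/(2·5.67×10⁻⁸) = 1.314×10⁹ K⁴.
T = (1.314×10⁹)^(1/4).

T ≈ 190 K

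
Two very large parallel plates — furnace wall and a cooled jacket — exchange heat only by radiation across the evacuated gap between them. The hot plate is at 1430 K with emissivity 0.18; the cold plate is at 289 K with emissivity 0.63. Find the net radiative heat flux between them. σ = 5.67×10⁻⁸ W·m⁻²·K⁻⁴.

q ≈ 38500 W/m²

For two infinite grey parallel plates, q = σ(T₁⁴ − T₂⁴)/(1/ε₁ + 1/ε₂ − 1).
T₁⁴ − T₂⁴ = 4.182×10¹² − 6.976×10⁹ = 4.175×10¹² K⁴.
1/ε₁ + 1/ε₂ − 1 = 5.556 + 1.587 − 1 = 6.143.
q = 5.67×10⁻⁸ × 4.175×10¹² / 6.143.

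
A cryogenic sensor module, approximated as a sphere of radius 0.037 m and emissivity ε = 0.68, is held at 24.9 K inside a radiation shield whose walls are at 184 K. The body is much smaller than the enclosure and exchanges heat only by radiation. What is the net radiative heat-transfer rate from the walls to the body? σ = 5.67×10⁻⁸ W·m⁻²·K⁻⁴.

P_net ≈ 0.760 W

For a small grey body in a large enclosure: P_net = εσA(T_body⁴ − T_wall⁴).
A = 4πr² = 0.01720 m²; T_body⁴ − T_wall⁴ = 3.844×10⁵ − 1.146×10⁹ = -1.146×10⁹ K⁴.
|P_net| = 0.68·5.67×10⁻⁸·0.01720·1.146×10⁹.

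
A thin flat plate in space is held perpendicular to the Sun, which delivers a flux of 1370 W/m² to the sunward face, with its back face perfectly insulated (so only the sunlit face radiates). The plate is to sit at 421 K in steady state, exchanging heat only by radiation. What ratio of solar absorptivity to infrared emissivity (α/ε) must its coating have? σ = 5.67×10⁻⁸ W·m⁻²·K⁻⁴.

α/ε ≈ 1.30

Balance: αS·A = εσ·1A·T⁴ ⇒ α/ε = σT⁴/S.
α/ε = 5.67×10⁻⁸·(421)⁴/1370 = 5.67×10⁻⁸·3.141×10¹⁰/1370.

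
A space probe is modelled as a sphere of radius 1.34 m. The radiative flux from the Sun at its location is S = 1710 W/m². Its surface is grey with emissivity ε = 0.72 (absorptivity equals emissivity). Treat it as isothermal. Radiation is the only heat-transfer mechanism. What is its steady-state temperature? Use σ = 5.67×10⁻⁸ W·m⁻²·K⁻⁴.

T ≈ 295 K

At equilibrium, absorbed power = emitted power.
Absorbing cross-section = πr² = 5.641 m²; emitting surface = 4πr² = 22.56 m² (ratio 4).
εS·A_cross = εσ·A_surf·T⁴  ⇒  T⁴ = S/(4σ)   (ε cancels).
T⁴ = 1710/(4·5.67×10⁻⁸) = 7.540×10⁹ K⁴.
T = (7.540×10⁹)^(1/4).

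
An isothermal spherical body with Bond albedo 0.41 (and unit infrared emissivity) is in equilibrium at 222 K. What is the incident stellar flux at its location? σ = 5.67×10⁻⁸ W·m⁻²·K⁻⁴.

S ≈ 934 W/m²

(1−a)S·πr² = σ·4πr²·T⁴ ⇒ S = 4σT⁴/(1−a).
S = 4·5.67×10⁻⁸·2.429×10⁹/0.590.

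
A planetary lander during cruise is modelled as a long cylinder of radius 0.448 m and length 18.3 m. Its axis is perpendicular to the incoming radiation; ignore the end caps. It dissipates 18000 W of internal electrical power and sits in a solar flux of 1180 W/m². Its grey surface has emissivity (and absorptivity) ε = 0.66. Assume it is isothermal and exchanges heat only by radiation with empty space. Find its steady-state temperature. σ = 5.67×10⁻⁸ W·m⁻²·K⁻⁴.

At steady state, absorbed solar power + internal power = radiated power.
Absorbed: α·S·A_cross = 0.66·1180·16.40 = 12770 W (cross-section 2rL).
Total input = 12770 + 18000 = 30770 W.
Radiated: εσ·A_surf·T⁴ with A_surf = 2πrL = 51.51 m².
T⁴ = 30770/(0.66·5.67×10⁻⁸·51.51) = 1.596×10¹⁰ K⁴.

T ≈ 355 K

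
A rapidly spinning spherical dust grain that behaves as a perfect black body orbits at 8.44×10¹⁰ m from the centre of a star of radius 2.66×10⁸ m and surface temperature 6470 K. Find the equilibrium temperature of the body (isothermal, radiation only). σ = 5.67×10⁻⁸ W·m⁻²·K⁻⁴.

The star's surface emits σT_*⁴; at distance d the flux is S = σT_*⁴(R_*/d)².
S = 5.67×10⁻⁸·(6470)⁴·(2.66×10⁸/8.44×10¹⁰)² = 986.9 W/m².
For an isothermal sphere T⁴ = (1−a)S/(4σ) = 4.351×10⁹ K⁴.

T ≈ 257 K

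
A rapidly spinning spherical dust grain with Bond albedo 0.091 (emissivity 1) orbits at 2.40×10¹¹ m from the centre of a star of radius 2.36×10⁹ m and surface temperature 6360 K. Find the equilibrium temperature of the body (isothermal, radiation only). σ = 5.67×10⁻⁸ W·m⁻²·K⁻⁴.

The star's surface emits σT_*⁴; at distance d the flux is S = σT_*⁴(R_*/d)².
S = 5.67×10⁻⁸·(6360)⁴·(2.36×10⁹/2.40×10¹¹)² = 8970 W/m².
For an isothermal sphere T⁴ = (1−a)S/(4σ) = 3.595×10¹⁰ K⁴.

T ≈ 435 K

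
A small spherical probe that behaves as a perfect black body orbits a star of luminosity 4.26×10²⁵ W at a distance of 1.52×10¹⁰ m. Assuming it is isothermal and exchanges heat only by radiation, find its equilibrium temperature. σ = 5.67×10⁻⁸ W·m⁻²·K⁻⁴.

First find the stellar flux at distance d: S = L/(4πd²) = 4.26×10²⁵/(4π·(1.52×10¹⁰)²) = 14670 W/m².
For an isothermal sphere, absorbed (1−a)S·πr² = emitted σ·4πr²·T⁴, so T⁴ = (1−a)S/(4σ).
T⁴ = 1.00·14670/(4·5.67×10⁻⁸) = 6.469×10¹⁰ K⁴.

T ≈ 504 K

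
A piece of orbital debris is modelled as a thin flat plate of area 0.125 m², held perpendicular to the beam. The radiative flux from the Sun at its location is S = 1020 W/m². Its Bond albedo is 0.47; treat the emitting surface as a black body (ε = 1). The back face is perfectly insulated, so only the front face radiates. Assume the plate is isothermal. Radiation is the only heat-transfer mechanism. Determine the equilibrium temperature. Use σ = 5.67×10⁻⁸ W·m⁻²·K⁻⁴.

At equilibrium, absorbed power = emitted power.
Absorbing cross-section = A = 0.1250 m²; emitting surface = A = 0.1250 m² (ratio 1).
(1−a)S·A_cross = εσ·A_surf·T⁴  ⇒  T⁴ = (1−a)S/(1σ).
T⁴ = 0.530·1020/(1·5.67×10⁻⁸) = 9.534×10⁹ K⁴.
T = (9.534×10⁹)^(1/4).

T ≈ 312 K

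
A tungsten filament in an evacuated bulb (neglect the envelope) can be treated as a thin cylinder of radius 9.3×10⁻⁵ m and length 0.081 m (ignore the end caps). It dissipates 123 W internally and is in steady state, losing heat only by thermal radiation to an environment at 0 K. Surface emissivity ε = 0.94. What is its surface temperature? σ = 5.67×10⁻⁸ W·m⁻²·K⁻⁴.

T ≈ 2640 K

Steady state: internal power = radiated power, P = εσA T⁴.
Radiating area A = 2πrL = 4.733×10⁻⁵ m².
T⁴ = P/(εσA) = 123/(0.94·5.67×10⁻⁸·4.733×10⁻⁵) = 4.876×10¹³ K⁴.
T = (4.876×10¹³)^(1/4).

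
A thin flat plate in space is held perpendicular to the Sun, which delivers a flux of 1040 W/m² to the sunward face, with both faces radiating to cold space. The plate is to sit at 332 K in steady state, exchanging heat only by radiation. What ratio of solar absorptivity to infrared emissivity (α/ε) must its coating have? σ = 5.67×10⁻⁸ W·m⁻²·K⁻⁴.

α/ε ≈ 1.32

Balance: αS·A = εσ·2A·T⁴ ⇒ α/ε = 2σT⁴/S.
α/ε = 2·5.67×10⁻⁸·(332)⁴/1040 = 2·5.67×10⁻⁸·1.215×10¹⁰/1040.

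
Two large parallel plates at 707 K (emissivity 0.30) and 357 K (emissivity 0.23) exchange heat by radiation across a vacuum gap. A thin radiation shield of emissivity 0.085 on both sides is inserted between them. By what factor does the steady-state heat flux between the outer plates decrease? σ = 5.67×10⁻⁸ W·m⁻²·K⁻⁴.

factor ≈ 4.37

Without shield: q₀ = σΔ(T⁴)/(1/ε₁+1/ε₂−1) with denominator 6.681.
With shield the two gaps are in series; the resistances add: (1/ε₁+1/ε_s−1)+(1/ε_s+1/ε₂−1) = 14.10+15.11 = 29.21.
Heat-flux ratio q₀/q = 29.21/6.681.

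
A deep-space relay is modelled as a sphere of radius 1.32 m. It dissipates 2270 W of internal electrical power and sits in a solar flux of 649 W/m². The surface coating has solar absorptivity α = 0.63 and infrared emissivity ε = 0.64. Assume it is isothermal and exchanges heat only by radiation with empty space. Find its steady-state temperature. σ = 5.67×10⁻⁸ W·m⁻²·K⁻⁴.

At steady state, absorbed solar power + internal power = radiated power.
Absorbed: α·S·A_cross = 0.63·649·5.474 = 2238 W (cross-section πr²).
Total input = 2238 + 2270 = 4508 W.
Radiated: εσ·A_surf·T⁴ with A_surf = 4πr² = 21.90 m².
T⁴ = 4508/(0.64·5.67×10⁻⁸·21.90) = 5.674×10⁹ K⁴.

T ≈ 274 K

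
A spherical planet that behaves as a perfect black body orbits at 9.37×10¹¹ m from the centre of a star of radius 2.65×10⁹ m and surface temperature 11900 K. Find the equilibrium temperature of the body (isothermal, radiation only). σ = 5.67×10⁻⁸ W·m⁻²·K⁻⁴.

The star's surface emits σT_*⁴; at distance d the flux is S = σT_*⁴(R_*/d)².
S = 5.67×10⁻⁸·(11900)⁴·(2.65×10⁹/9.37×10¹¹)² = 9095 W/m².
For an isothermal sphere T⁴ = (1−a)S/(4σ) = 4.010×10¹⁰ K⁴.

T ≈ 447 K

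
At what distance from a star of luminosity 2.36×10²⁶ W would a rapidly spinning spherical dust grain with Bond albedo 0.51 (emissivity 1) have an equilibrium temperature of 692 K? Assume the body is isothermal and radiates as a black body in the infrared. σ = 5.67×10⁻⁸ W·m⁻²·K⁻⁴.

For an isothermal black-emitting sphere, (1−a)S·πr² = σ·4πr²·T⁴ ⇒ S = 4σT⁴/(1−a).
S = 4·5.67×10⁻⁸·(692)⁴/0.490 = 1.061×10⁵ W/m².
Flux falls as S = L/(4πd²), so d = √(L/(4πS)) = √(2.36×10²⁶/(4π·1.061×10⁵)).

d ≈ 1.33×10¹⁰ m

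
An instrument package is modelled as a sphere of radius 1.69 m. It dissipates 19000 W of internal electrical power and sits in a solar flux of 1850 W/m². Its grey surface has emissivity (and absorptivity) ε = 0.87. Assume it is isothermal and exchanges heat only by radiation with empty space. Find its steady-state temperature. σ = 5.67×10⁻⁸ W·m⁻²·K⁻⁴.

At steady state, absorbed solar power + internal power = radiated power.
Absorbed: α·S·A_cross = 0.87·1850·8.973 = 14440 W (cross-section πr²).
Total input = 14440 + 19000 = 33440 W.
Radiated: εσ·A_surf·T⁴ with A_surf = 4πr² = 35.89 m².
T⁴ = 33440/(0.87·5.67×10⁻⁸·35.89) = 1.889×10¹⁰ K⁴.

T ≈ 371 K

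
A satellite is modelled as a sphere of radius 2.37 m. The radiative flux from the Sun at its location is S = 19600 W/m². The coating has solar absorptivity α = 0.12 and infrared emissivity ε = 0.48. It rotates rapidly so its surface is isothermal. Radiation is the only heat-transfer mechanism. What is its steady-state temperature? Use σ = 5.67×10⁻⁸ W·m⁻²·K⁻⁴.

At equilibrium, absorbed power = emitted power.
Absorbing cross-section = πr² = 17.65 m²; emitting surface = 4πr² = 70.58 m² (ratio 4).
αS·A_cross = εσ·A_surf·T⁴  ⇒  T⁴ = αS/(ε·4σ).
T⁴ = 0.120·19600/(0.48·4·5.67×10⁻⁸) = 2.160×10¹⁰ K⁴.
T = (2.160×10¹⁰)^(1/4).

T ≈ 383 K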